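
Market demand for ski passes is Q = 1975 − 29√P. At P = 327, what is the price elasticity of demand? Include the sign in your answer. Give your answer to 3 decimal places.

At P = 327, Q = 1450.589.
dQ/dP = −29/(2√P) = -0.802.
ε = (dQ/dP)(P/Q) = (-0.802)(327/1450.589).
|ε| < 1, so demand is inelastic at this price.

-0.181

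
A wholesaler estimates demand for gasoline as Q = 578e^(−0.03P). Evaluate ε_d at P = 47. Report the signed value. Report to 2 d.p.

-1.41

At P = 47, Q = 141.115.
dQ/dP = −0.03·578e^(−0.03P) = −0.03Q = -4.233.
ε = (dQ/dP)(P/Q) = (-4.233)(47/141.115).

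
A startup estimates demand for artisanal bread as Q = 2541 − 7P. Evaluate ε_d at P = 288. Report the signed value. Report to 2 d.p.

-3.84

At P = 288, Q = 525.
dQ/dP = −7.
ε = (dQ/dP)(P/Q) = (-7)(288/525).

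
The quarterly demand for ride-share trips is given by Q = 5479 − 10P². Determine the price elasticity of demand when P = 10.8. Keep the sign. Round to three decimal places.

-0.541

At P = 10.8, Q = 4312.600.
dQ/dP = −20P = -216.
ε = (dQ/dP)(P/Q) = (-216)(10.8/4312.600).
|ε| < 1, so demand is inelastic at this price.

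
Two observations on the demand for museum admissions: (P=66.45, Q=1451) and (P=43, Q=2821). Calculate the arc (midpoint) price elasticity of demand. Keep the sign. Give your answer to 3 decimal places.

-1.497

ΔQ = 2821 − 1451 = 1370; ΔP = 43 − 66.45 = -23.45.
Midpoints: P̄ = 54.73, Q̄ = 2136.0.
ε = (ΔQ/ΔP)(P̄/Q̄) = (1370/-23.45)(54.73/2136.0).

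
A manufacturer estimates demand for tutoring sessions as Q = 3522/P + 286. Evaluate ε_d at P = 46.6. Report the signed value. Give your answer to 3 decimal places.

At P = 46.6, Q = 361.579.
dQ/dP = −3522/P² = -1.622.
ε = (dQ/dP)(P/Q) = (-1.622)(46.6/361.579).
|ε| < 1, so demand is inelastic at this price.

-0.209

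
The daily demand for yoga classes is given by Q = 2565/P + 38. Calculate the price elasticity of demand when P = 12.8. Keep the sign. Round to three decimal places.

At P = 12.8, Q = 238.391.
dQ/dP = −2565/P² = -15.656.
ε = (dQ/dP)(P/Q) = (-15.656)(12.8/238.391).

-0.841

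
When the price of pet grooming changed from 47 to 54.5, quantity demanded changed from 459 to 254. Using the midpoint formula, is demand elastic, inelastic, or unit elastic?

Arc ε ≈ -3.891.
|ε| = 3.89 > 1.

elastic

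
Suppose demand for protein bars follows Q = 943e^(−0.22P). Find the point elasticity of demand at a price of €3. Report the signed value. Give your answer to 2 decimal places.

At P = 3, Q = 487.391.
dQ/dP = −0.22·943e^(−0.22P) = −0.22Q = -107.226.
ε = (dQ/dP)(P/Q) = (-107.226)(3/487.391).

-0.66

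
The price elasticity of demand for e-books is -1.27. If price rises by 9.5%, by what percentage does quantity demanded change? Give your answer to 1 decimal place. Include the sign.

-12.1%

%ΔQ ≈ ε × %ΔP = (-1.27)(9.5%) = -12.06%.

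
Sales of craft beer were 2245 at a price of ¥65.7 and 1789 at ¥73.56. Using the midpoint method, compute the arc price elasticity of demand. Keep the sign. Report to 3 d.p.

-2.003

ΔQ = 1789 − 2245 = -456; ΔP = 73.56 − 65.7 = 7.86.
Midpoints: P̄ = 69.63, Q̄ = 2017.0.
ε = (ΔQ/ΔP)(P̄/Q̄) = (-456/7.86)(69.63/2017.0).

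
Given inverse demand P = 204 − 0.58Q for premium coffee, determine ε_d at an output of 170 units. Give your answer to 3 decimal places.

-1.069

At Q = 170, P = 204 − 0.58(170) = 105.40.
dP/dQ = −0.58, so dQ/dP = 1/(−0.58) = -1.724.
ε = (dQ/dP)(P/Q) = (-1.724)(105.40/170).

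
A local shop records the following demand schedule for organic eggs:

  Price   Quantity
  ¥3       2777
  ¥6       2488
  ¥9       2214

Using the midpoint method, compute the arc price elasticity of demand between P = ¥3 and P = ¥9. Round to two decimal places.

-0.23

At P = 3, Q = 2777; at P = 9, Q = 2214.
ΔQ = -563, ΔP = 6. Midpoints: P̄ = 6.00, Q̄ = 2495.5.
ε = (ΔQ/ΔP)(P̄/Q̄) = (-563/6)(6.00/2495.5).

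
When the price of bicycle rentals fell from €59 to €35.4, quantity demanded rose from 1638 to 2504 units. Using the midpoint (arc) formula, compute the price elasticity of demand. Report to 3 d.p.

-0.836

ΔQ = 2504 − 1638 = 866; ΔP = 35.4 − 59 = -23.6.
Midpoints: P̄ = 47.20, Q̄ = 2071.0.
ε = (ΔQ/ΔP)(P̄/Q̄) = (866/-23.6)(47.20/2071.0).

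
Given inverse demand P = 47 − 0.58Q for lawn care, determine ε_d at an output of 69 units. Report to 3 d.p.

At Q = 69, P = 47 − 0.58(69) = 6.98.
dP/dQ = −0.58, so dQ/dP = 1/(−0.58) = -1.724.
ε = (dQ/dP)(P/Q) = (-1.724)(6.98/69).

-0.174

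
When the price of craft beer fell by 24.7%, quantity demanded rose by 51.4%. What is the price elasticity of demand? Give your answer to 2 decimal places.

-2.08

ε = %ΔQ / %ΔP = (51.4)/(-24.7) = -2.081.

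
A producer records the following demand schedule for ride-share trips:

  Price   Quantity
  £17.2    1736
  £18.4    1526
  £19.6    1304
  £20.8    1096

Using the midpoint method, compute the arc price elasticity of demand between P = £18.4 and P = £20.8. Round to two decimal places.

-2.68

At P = 18.4, Q = 1526; at P = 20.8, Q = 1096.
ΔQ = -430, ΔP = 2.4. Midpoints: P̄ = 19.60, Q̄ = 1311.0.
ε = (ΔQ/ΔP)(P̄/Q̄) = (-430/2.4)(19.60/1311.0).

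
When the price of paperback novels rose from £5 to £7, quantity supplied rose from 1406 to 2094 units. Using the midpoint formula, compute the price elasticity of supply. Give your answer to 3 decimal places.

1.179

ΔQ = 2094 − 1406 = 688; ΔP = 7 − 5 = 2.
Midpoints: P̄ = 6.00, Q̄ = 1750.0.
ε_s = (ΔQ/ΔP)(P̄/Q̄) = (688/2)(6.00/1750.0).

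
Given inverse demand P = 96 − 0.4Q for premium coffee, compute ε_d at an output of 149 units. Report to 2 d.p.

At Q = 149, P = 96 − 0.4(149) = 36.40.
dP/dQ = −0.4, so dQ/dP = 1/(−0.4) = -2.500.
ε = (dQ/dP)(P/Q) = (-2.500)(36.40/149).

-0.61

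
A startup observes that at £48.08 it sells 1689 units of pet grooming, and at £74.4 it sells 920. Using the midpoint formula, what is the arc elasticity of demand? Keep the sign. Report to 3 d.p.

ΔQ = 920 − 1689 = -769; ΔP = 74.4 − 48.08 = 26.32.
Midpoints: P̄ = 61.24, Q̄ = 1304.5.
ε = (ΔQ/ΔP)(P̄/Q̄) = (-769/26.32)(61.24/1304.5).

-1.372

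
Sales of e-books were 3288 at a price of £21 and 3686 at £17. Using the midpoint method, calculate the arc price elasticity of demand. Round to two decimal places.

ΔQ = 3686 − 3288 = 398; ΔP = 17 − 21 = -4.
Midpoints: P̄ = 19.00, Q̄ = 3487.0.
ε = (ΔQ/ΔP)(P̄/Q̄) = (398/-4)(19.00/3487.0).

-0.54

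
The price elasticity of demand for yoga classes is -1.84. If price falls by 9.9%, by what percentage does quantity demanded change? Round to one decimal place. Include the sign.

18.2%

%ΔQ ≈ ε × %ΔP = (-1.84)(-9.9%) = 18.22%.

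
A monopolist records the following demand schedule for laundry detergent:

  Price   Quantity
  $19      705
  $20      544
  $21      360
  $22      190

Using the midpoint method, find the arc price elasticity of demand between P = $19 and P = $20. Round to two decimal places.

-5.03

At P = 19, Q = 705; at P = 20, Q = 544.
ΔQ = -161, ΔP = 1. Midpoints: P̄ = 19.50, Q̄ = 624.5.
ε = (ΔQ/ΔP)(P̄/Q̄) = (-161/1)(19.50/624.5).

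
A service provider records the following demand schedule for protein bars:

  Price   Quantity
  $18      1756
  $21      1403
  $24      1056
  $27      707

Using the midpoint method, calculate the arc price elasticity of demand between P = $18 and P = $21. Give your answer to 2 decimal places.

At P = 18, Q = 1756; at P = 21, Q = 1403.
ΔQ = -353, ΔP = 3. Midpoints: P̄ = 19.50, Q̄ = 1579.5.
ε = (ΔQ/ΔP)(P̄/Q̄) = (-353/3)(19.50/1579.5).

-1.45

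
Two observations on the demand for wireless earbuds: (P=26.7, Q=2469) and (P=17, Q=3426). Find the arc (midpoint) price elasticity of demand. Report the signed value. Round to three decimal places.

-0.731

ΔQ = 3426 − 2469 = 957; ΔP = 17 − 26.7 = -9.7.
Midpoints: P̄ = 21.85, Q̄ = 2947.5.
ε = (ΔQ/ΔP)(P̄/Q̄) = (957/-9.7)(21.85/2947.5).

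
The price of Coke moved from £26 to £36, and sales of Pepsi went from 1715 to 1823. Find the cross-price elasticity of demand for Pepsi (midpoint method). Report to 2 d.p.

ΔQ_x = 1823 − 1715 = 108; ΔP_y = 36 − 26 = 10.
Midpoints: P̄_y = 31.00, Q̄_x = 1769.0.
ε_xy = (ΔQ_x/ΔP_y)(P̄_y/Q̄_x) = (108/10)(31.00/1769.0).
ε_xy > 0, so the goods are substitutes.

0.19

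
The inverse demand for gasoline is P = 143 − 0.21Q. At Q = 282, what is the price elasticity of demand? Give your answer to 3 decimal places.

-1.415

At Q = 282, P = 143 − 0.21(282) = 83.78.
dP/dQ = −0.21, so dQ/dP = 1/(−0.21) = -4.762.
ε = (dQ/dP)(P/Q) = (-4.762)(83.78/282).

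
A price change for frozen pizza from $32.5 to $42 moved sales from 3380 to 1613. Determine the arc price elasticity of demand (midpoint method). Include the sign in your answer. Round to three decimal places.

-2.775

ΔQ = 1613 − 3380 = -1767; ΔP = 42 − 32.5 = 9.5.
Midpoints: P̄ = 37.25, Q̄ = 2496.5.
ε = (ΔQ/ΔP)(P̄/Q̄) = (-1767/9.5)(37.25/2496.5).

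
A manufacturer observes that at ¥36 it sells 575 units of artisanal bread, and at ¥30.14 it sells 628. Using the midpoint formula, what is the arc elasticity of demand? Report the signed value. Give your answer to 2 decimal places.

-0.50

ΔQ = 628 − 575 = 53; ΔP = 30.14 − 36 = -5.86.
Midpoints: P̄ = 33.07, Q̄ = 601.5.
ε = (ΔQ/ΔP)(P̄/Q̄) = (53/-5.86)(33.07/601.5).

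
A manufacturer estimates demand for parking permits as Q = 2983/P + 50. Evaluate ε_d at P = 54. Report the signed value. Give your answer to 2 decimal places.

-0.52

At P = 54, Q = 105.241.
dQ/dP = −2983/P² = -1.023.
ε = (dQ/dP)(P/Q) = (-1.023)(54/105.241).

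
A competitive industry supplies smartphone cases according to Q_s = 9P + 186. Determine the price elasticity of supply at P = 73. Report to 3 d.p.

0.779

At P = 73, Q_s = 843.
dQ_s/dP = 9.
ε_s = (dQ_s/dP)(P/Q_s) = (9)(73/843).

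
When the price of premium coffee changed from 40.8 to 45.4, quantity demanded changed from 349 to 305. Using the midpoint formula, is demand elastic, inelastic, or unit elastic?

elastic

Arc ε ≈ -1.261.
|ε| = 1.26 > 1.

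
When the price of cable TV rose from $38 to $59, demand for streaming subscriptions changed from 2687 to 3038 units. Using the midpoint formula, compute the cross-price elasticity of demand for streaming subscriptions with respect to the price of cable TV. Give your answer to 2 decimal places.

0.28

ΔQ_x = 3038 − 2687 = 351; ΔP_y = 59 − 38 = 21.
Midpoints: P̄_y = 48.50, Q̄_x = 2862.5.
ε_xy = (ΔQ_x/ΔP_y)(P̄_y/Q̄_x) = (351/21)(48.50/2862.5).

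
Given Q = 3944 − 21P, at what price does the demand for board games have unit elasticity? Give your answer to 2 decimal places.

For linear demand Q = a − bP, ε = −bP/(a − bP). |ε| = 1 when bP = a − bP, i.e. P = a/(2b).
P = 3944/(2·21) = 3944/42 = 93.9048.

93.90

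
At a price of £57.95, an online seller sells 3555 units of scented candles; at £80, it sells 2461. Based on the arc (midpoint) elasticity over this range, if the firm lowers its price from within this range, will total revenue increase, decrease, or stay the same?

Arc ε = (-1094/22.05)(68.97/3008.0) ≈ -1.138.
|ε| = 1.14 > 1, so demand is elastic. A price cut therefore raises total revenue.

increase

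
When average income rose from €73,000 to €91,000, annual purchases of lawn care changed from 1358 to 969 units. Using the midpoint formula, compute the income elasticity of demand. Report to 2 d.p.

-1.52

ΔQ = -389, ΔI = 18000. Midpoints: Ī = 82,000, Q̄ = 1163.5.
ε_I = (ΔQ/ΔI)(Ī/Q̄) = (-389/18000)(82000/1163.5).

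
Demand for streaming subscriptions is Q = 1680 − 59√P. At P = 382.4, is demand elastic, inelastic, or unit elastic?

Q = 526.252, dQ/dP = -1.509.
ε = (dQ/dP)(P/Q) ≈ -1.096.
|ε| = 1.10 > 1.

elastic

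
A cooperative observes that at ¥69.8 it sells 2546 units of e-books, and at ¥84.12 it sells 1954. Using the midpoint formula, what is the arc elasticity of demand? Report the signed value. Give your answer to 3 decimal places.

ΔQ = 1954 − 2546 = -592; ΔP = 84.12 − 69.8 = 14.32.
Midpoints: P̄ = 76.96, Q̄ = 2250.0.
ε = (ΔQ/ΔP)(P̄/Q̄) = (-592/14.32)(76.96/2250.0).

-1.414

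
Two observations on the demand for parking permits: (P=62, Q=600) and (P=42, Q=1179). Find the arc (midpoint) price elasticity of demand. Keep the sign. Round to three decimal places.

ΔQ = 1179 − 600 = 579; ΔP = 42 − 62 = -20.
Midpoints: P̄ = 52.00, Q̄ = 889.5.
ε = (ΔQ/ΔP)(P̄/Q̄) = (579/-20)(52.00/889.5).

-1.692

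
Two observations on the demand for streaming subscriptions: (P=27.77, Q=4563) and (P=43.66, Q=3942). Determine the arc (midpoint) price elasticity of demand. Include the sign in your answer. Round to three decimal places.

-0.328

ΔQ = 3942 − 4563 = -621; ΔP = 43.66 − 27.77 = 15.89.
Midpoints: P̄ = 35.71, Q̄ = 4252.5.
ε = (ΔQ/ΔP)(P̄/Q̄) = (-621/15.89)(35.71/4252.5).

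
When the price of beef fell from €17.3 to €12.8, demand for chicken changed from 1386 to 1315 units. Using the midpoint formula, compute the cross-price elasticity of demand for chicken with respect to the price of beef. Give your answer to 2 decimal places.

ΔQ_x = 1315 − 1386 = -71; ΔP_y = 12.8 − 17.3 = -4.5.
Midpoints: P̄_y = 15.05, Q̄_x = 1350.5.
ε_xy = (ΔQ_x/ΔP_y)(P̄_y/Q̄_x) = (-71/-4.5)(15.05/1350.5).
ε_xy > 0, so the goods are substitutes.

0.18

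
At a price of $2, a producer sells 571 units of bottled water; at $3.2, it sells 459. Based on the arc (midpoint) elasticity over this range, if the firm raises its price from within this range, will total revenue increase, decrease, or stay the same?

increase

Arc ε = (-112/1.2)(2.60/515.0) ≈ -0.471.
|ε| = 0.47 < 1, so demand is inelastic. A price rise therefore raises total revenue.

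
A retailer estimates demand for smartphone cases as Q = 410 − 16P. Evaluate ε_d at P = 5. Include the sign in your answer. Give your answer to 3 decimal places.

At P = 5, Q = 330.
dQ/dP = −16.
ε = (dQ/dP)(P/Q) = (-16)(5/330).
|ε| < 1, so demand is inelastic at this price.

-0.242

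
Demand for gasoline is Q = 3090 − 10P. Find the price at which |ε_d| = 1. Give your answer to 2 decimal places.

154.50

For linear demand Q = a − bP, ε = −bP/(a − bP). |ε| = 1 when bP = a − bP, i.e. P = a/(2b).
P = 3090/(2·10) = 3090/20 = 154.5000.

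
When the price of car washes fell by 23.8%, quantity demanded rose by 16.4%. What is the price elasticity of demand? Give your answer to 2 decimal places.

-0.69

ε = %ΔQ / %ΔP = (16.4)/(-23.8) = -0.689.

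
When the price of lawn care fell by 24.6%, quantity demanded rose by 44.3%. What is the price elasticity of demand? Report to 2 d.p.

ε = %ΔQ / %ΔP = (44.3)/(-24.6) = -1.801.

-1.80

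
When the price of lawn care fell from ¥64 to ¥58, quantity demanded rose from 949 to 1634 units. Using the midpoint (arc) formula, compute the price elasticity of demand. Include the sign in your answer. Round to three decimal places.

ΔQ = 1634 − 949 = 685; ΔP = 58 − 64 = -6.
Midpoints: P̄ = 61.00, Q̄ = 1291.5.
ε = (ΔQ/ΔP)(P̄/Q̄) = (685/-6)(61.00/1291.5).

-5.392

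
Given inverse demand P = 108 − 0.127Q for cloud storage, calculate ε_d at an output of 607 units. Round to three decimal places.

At Q = 607, P = 108 − 0.127(607) = 30.91.
dP/dQ = −0.127, so dQ/dP = 1/(−0.127) = -7.874.
ε = (dQ/dP)(P/Q) = (-7.874)(30.91/607).

-0.401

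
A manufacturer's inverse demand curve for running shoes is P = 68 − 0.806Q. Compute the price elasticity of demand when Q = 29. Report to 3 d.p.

At Q = 29, P = 68 − 0.806(29) = 44.63.
dP/dQ = −0.806, so dQ/dP = 1/(−0.806) = -1.241.
ε = (dQ/dP)(P/Q) = (-1.241)(44.63/29).

-1.909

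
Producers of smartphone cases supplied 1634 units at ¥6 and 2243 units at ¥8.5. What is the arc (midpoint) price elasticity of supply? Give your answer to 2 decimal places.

ΔQ = 2243 − 1634 = 609; ΔP = 8.5 − 6 = 2.5.
Midpoints: P̄ = 7.25, Q̄ = 1938.5.
ε_s = (ΔQ/ΔP)(P̄/Q̄) = (609/2.5)(7.25/1938.5).

0.91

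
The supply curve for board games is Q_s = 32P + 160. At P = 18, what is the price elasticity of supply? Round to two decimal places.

At P = 18, Q_s = 736.
dQ_s/dP = 32.
ε_s = (dQ_s/dP)(P/Q_s) = (32)(18/736).

0.78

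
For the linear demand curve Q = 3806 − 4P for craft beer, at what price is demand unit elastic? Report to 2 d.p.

For linear demand Q = a − bP, ε = −bP/(a − bP). |ε| = 1 when bP = a − bP, i.e. P = a/(2b).
P = 3806/(2·4) = 3806/8 = 475.7500.

475.75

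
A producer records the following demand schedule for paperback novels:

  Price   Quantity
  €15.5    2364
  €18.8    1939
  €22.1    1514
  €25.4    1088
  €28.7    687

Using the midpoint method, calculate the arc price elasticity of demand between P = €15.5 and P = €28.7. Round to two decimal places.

-1.84

At P = 15.5, Q = 2364; at P = 28.7, Q = 687.
ΔQ = -1677, ΔP = 13.2. Midpoints: P̄ = 22.10, Q̄ = 1525.5.
ε = (ΔQ/ΔP)(P̄/Q̄) = (-1677/13.2)(22.10/1525.5).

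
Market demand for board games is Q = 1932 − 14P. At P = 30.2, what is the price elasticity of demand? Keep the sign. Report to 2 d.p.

At P = 30.2, Q = 1509.200.
dQ/dP = −14.
ε = (dQ/dP)(P/Q) = (-14)(30.2/1509.200).

-0.28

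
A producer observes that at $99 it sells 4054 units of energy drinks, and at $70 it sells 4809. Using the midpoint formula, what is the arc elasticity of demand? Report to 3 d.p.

ΔQ = 4809 − 4054 = 755; ΔP = 70 − 99 = -29.
Midpoints: P̄ = 84.50, Q̄ = 4431.5.
ε = (ΔQ/ΔP)(P̄/Q̄) = (755/-29)(84.50/4431.5).

-0.496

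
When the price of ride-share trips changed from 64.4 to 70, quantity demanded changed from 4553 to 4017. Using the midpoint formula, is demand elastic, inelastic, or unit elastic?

elastic

Arc ε ≈ -1.501.
|ε| = 1.50 > 1.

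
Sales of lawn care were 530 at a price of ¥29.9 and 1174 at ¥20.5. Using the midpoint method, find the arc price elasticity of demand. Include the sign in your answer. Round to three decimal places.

-2.026

ΔQ = 1174 − 530 = 644; ΔP = 20.5 − 29.9 = -9.4.
Midpoints: P̄ = 25.20, Q̄ = 852.0.
ε = (ΔQ/ΔP)(P̄/Q̄) = (644/-9.4)(25.20/852.0).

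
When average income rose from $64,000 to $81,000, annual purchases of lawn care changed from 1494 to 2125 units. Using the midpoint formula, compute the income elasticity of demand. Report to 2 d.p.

ΔQ = 631, ΔI = 17000. Midpoints: Ī = 72,500, Q̄ = 1809.5.
ε_I = (ΔQ/ΔI)(Ī/Q̄) = (631/17000)(72500/1809.5).

1.49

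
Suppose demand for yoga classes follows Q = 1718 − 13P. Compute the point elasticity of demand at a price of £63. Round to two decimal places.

At P = 63, Q = 899.
dQ/dP = −13.
ε = (dQ/dP)(P/Q) = (-13)(63/899).

-0.91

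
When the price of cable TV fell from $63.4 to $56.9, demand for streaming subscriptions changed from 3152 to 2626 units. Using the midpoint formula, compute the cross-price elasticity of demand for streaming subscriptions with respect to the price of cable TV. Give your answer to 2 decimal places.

ΔQ_x = 2626 − 3152 = -526; ΔP_y = 56.9 − 63.4 = -6.5.
Midpoints: P̄_y = 60.15, Q̄_x = 2889.0.
ε_xy = (ΔQ_x/ΔP_y)(P̄_y/Q̄_x) = (-526/-6.5)(60.15/2889.0).

1.68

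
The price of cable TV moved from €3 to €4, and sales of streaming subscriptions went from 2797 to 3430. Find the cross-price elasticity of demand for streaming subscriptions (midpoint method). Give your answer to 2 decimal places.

0.71

ΔQ_x = 3430 − 2797 = 633; ΔP_y = 4 − 3 = 1.
Midpoints: P̄_y = 3.50, Q̄_x = 3113.5.
ε_xy = (ΔQ_x/ΔP_y)(P̄_y/Q̄_x) = (633/1)(3.50/3113.5).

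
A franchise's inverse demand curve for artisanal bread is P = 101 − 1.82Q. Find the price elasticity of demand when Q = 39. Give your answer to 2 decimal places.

At Q = 39, P = 101 − 1.82(39) = 30.02.
dP/dQ = −1.82, so dQ/dP = 1/(−1.82) = -0.549.
ε = (dQ/dP)(P/Q) = (-0.549)(30.02/39).

-0.42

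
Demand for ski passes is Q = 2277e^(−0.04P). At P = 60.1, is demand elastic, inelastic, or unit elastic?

Q = 205.740, dQ/dP = -8.230.
ε = (dQ/dP)(P/Q) ≈ -2.404.
|ε| = 2.40 > 1.

elastic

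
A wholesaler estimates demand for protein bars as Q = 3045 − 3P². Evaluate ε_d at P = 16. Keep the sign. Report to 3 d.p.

At P = 16, Q = 2277.
dQ/dP = −6P = -96.
ε = (dQ/dP)(P/Q) = (-96)(16/2277).

-0.675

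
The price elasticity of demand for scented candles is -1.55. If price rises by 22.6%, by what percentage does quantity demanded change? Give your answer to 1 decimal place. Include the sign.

%ΔQ ≈ ε × %ΔP = (-1.55)(22.6%) = -35.03%.

-35.0%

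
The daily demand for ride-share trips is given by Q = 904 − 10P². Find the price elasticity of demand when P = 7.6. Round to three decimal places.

At P = 7.6, Q = 326.400.
dQ/dP = −20P = -152.
ε = (dQ/dP)(P/Q) = (-152)(7.6/326.400).

-3.539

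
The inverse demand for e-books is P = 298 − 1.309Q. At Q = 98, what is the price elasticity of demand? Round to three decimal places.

At Q = 98, P = 298 − 1.309(98) = 169.72.
dP/dQ = −1.309, so dQ/dP = 1/(−1.309) = -0.764.
ε = (dQ/dP)(P/Q) = (-0.764)(169.72/98).

-1.323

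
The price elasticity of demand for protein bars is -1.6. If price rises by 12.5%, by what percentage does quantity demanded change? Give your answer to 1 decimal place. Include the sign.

%ΔQ ≈ ε × %ΔP = (-1.6)(12.5%) = -20.00%.

-20.0%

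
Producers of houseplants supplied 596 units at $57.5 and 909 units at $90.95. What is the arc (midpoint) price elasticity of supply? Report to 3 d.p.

ΔQ = 909 − 596 = 313; ΔP = 90.95 − 57.5 = 33.45.
Midpoints: P̄ = 74.22, Q̄ = 752.5.
ε_s = (ΔQ/ΔP)(P̄/Q̄) = (313/33.45)(74.22/752.5).

0.923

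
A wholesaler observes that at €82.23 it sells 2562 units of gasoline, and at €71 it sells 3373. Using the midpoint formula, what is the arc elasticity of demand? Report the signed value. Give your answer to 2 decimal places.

-1.86

ΔQ = 3373 − 2562 = 811; ΔP = 71 − 82.23 = -11.23.
Midpoints: P̄ = 76.62, Q̄ = 2967.5.
ε = (ΔQ/ΔP)(P̄/Q̄) = (811/-11.23)(76.62/2967.5).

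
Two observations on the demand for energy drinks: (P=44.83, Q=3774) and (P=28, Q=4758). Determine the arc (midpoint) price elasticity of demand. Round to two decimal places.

-0.50

ΔQ = 4758 − 3774 = 984; ΔP = 28 − 44.83 = -16.83.
Midpoints: P̄ = 36.41, Q̄ = 4266.0.
ε = (ΔQ/ΔP)(P̄/Q̄) = (984/-16.83)(36.41/4266.0).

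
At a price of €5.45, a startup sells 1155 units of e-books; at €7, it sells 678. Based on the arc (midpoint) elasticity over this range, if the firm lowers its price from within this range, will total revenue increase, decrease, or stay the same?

Arc ε = (-477/1.55)(6.22/916.5) ≈ -2.090.
|ε| = 2.09 > 1, so demand is elastic. A price cut therefore raises total revenue.

increase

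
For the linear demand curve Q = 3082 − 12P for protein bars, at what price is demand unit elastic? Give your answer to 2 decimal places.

128.42

For linear demand Q = a − bP, ε = −bP/(a − bP). |ε| = 1 when bP = a − bP, i.e. P = a/(2b).
P = 3082/(2·12) = 3082/24 = 128.4167.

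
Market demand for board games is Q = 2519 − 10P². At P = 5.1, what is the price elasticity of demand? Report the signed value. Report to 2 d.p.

At P = 5.1, Q = 2258.900.
dQ/dP = −20P = -102.
ε = (dQ/dP)(P/Q) = (-102)(5.1/2258.900).

-0.23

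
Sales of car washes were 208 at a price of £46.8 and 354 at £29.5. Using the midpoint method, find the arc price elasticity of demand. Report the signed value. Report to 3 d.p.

-1.146

ΔQ = 354 − 208 = 146; ΔP = 29.5 − 46.8 = -17.3.
Midpoints: P̄ = 38.15, Q̄ = 281.0.
ε = (ΔQ/ΔP)(P̄/Q̄) = (146/-17.3)(38.15/281.0).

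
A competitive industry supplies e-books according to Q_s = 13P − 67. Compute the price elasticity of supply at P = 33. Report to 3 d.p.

At P = 33, Q_s = 362.
dQ_s/dP = 13.
ε_s = (dQ_s/dP)(P/Q_s) = (13)(33/362).

1.185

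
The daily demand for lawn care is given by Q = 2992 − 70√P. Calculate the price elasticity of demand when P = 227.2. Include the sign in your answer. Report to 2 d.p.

At P = 227.2, Q = 1936.879.
dQ/dP = −70/(2√P) = -2.322.
ε = (dQ/dP)(P/Q) = (-2.322)(227.2/1936.879).
|ε| < 1, so demand is inelastic at this price.

-0.27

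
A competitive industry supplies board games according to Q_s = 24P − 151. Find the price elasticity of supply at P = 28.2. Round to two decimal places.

1.29

At P = 28.2, Q_s = 525.80.
dQ_s/dP = 24.
ε_s = (dQ_s/dP)(P/Q_s) = (24)(28.2/525.80).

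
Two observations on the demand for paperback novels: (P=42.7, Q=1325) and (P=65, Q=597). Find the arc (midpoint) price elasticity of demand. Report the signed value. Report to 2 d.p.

ΔQ = 597 − 1325 = -728; ΔP = 65 − 42.7 = 22.3.
Midpoints: P̄ = 53.85, Q̄ = 961.0.
ε = (ΔQ/ΔP)(P̄/Q̄) = (-728/22.3)(53.85/961.0).

-1.83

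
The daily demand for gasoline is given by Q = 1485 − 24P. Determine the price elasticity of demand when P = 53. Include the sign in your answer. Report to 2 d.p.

At P = 53, Q = 213.
dQ/dP = −24.
ε = (dQ/dP)(P/Q) = (-24)(53/213).
|ε| > 1, so demand is elastic at this price.

-5.97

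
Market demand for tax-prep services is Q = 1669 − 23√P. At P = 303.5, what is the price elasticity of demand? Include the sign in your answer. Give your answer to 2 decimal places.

At P = 303.5, Q = 1268.311.
dQ/dP = −23/(2√P) = -0.660.
ε = (dQ/dP)(P/Q) = (-0.660)(303.5/1268.311).

-0.16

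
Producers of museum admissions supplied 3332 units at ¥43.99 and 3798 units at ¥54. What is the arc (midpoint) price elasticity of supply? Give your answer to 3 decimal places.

ΔQ = 3798 − 3332 = 466; ΔP = 54 − 43.99 = 10.01.
Midpoints: P̄ = 49.00, Q̄ = 3565.0.
ε_s = (ΔQ/ΔP)(P̄/Q̄) = (466/10.01)(49.00/3565.0).

0.640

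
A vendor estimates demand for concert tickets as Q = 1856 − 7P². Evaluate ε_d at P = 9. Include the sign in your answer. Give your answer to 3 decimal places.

-0.880

At P = 9, Q = 1289.
dQ/dP = −14P = -126.
ε = (dQ/dP)(P/Q) = (-126)(9/1289).
|ε| < 1, so demand is inelastic at this price.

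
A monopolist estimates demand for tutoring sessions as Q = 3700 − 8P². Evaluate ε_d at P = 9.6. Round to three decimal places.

-0.498

At P = 9.6, Q = 2962.720.
dQ/dP = −16P = -153.600.
ε = (dQ/dP)(P/Q) = (-153.600)(9.6/2962.720).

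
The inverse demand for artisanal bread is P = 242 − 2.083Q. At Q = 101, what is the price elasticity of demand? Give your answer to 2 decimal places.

At Q = 101, P = 242 − 2.083(101) = 31.62.
dP/dQ = −2.083, so dQ/dP = 1/(−2.083) = -0.480.
ε = (dQ/dP)(P/Q) = (-0.480)(31.62/101).

-0.15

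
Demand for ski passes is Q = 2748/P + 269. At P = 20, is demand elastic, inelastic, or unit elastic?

inelastic

Q = 406.400, dQ/dP = -6.870.
ε = (dQ/dP)(P/Q) ≈ -0.338.
|ε| = 0.34 < 1.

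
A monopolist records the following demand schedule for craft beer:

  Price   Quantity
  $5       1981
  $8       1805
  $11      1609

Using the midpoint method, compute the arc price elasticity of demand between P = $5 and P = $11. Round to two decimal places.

At P = 5, Q = 1981; at P = 11, Q = 1609.
ΔQ = -372, ΔP = 6. Midpoints: P̄ = 8.00, Q̄ = 1795.0.
ε = (ΔQ/ΔP)(P̄/Q̄) = (-372/6)(8.00/1795.0).

-0.28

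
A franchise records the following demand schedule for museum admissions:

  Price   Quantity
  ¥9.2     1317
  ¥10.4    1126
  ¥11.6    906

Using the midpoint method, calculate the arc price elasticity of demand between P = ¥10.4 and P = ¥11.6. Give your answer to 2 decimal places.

-1.98

At P = 10.4, Q = 1126; at P = 11.6, Q = 906.
ΔQ = -220, ΔP = 1.2. Midpoints: P̄ = 11.00, Q̄ = 1016.0.
ε = (ΔQ/ΔP)(P̄/Q̄) = (-220/1.2)(11.00/1016.0).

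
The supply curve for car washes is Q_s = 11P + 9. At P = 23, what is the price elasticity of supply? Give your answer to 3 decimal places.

At P = 23, Q_s = 262.
dQ_s/dP = 11.
ε_s = (dQ_s/dP)(P/Q_s) = (11)(23/262).

0.966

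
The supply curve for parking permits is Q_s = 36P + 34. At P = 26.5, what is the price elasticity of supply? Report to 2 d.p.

At P = 26.5, Q_s = 988.
dQ_s/dP = 36.
ε_s = (dQ_s/dP)(P/Q_s) = (36)(26.5/988).

0.97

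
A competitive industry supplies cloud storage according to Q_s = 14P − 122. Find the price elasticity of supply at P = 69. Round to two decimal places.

At P = 69, Q_s = 844.
dQ_s/dP = 14.
ε_s = (dQ_s/dP)(P/Q_s) = (14)(69/844).

1.14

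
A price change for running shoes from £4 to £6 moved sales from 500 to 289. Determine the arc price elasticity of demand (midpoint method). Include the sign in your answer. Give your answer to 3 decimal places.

-1.337

ΔQ = 289 − 500 = -211; ΔP = 6 − 4 = 2.
Midpoints: P̄ = 5.00, Q̄ = 394.5.
ε = (ΔQ/ΔP)(P̄/Q̄) = (-211/2)(5.00/394.5).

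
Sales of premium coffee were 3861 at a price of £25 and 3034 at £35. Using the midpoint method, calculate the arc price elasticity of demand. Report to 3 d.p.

-0.720

ΔQ = 3034 − 3861 = -827; ΔP = 35 − 25 = 10.
Midpoints: P̄ = 30.00, Q̄ = 3447.5.
ε = (ΔQ/ΔP)(P̄/Q̄) = (-827/10)(30.00/3447.5).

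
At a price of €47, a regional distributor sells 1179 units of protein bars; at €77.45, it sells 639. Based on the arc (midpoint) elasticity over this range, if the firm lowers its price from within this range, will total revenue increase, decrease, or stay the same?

Arc ε = (-540/30.45)(62.23/909.0) ≈ -1.214.
|ε| = 1.21 > 1, so demand is elastic. A price cut therefore raises total revenue.

increase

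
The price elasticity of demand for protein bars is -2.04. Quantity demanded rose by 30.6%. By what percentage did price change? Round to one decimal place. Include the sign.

-15.0%

%ΔP ≈ %ΔQ / ε = (30.6%)/(-2.04) = -15.00%.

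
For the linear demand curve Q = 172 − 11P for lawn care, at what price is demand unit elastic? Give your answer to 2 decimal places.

For linear demand Q = a − bP, ε = −bP/(a − bP). |ε| = 1 when bP = a − bP, i.e. P = a/(2b).
P = 172/(2·11) = 172/22 = 7.8182.

7.82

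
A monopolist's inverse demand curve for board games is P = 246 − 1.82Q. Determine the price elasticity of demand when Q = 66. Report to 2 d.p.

-1.05

At Q = 66, P = 246 − 1.82(66) = 125.88.
dP/dQ = −1.82, so dQ/dP = 1/(−1.82) = -0.549.
ε = (dQ/dP)(P/Q) = (-0.549)(125.88/66).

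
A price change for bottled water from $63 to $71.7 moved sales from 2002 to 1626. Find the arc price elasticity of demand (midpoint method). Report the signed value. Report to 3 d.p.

ΔQ = 1626 − 2002 = -376; ΔP = 71.7 − 63 = 8.7.
Midpoints: P̄ = 67.35, Q̄ = 1814.0.
ε = (ΔQ/ΔP)(P̄/Q̄) = (-376/8.7)(67.35/1814.0).

-1.605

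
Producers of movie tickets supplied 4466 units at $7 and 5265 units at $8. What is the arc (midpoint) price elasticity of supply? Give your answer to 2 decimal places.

1.23

ΔQ = 5265 − 4466 = 799; ΔP = 8 − 7 = 1.
Midpoints: P̄ = 7.50, Q̄ = 4865.5.
ε_s = (ΔQ/ΔP)(P̄/Q̄) = (799/1)(7.50/4865.5).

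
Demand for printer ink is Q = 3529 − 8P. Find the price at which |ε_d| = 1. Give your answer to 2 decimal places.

220.56

For linear demand Q = a − bP, ε = −bP/(a − bP). |ε| = 1 when bP = a − bP, i.e. P = a/(2b).
P = 3529/(2·8) = 3529/16 = 220.5625.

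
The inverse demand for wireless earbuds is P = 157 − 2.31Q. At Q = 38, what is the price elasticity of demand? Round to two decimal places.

-0.79

At Q = 38, P = 157 − 2.31(38) = 69.22.
dP/dQ = −2.31, so dQ/dP = 1/(−2.31) = -0.433.
ε = (dQ/dP)(P/Q) = (-0.433)(69.22/38).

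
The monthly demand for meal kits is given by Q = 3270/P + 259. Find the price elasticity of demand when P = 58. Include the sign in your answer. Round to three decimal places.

-0.179

At P = 58, Q = 315.379.
dQ/dP = −3270/P² = -0.972.
ε = (dQ/dP)(P/Q) = (-0.972)(58/315.379).
|ε| < 1, so demand is inelastic at this price.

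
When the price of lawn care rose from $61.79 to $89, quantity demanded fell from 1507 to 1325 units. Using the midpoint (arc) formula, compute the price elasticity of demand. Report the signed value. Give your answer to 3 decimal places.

ΔQ = 1325 − 1507 = -182; ΔP = 89 − 61.79 = 27.21.
Midpoints: P̄ = 75.39, Q̄ = 1416.0.
ε = (ΔQ/ΔP)(P̄/Q̄) = (-182/27.21)(75.39/1416.0).

-0.356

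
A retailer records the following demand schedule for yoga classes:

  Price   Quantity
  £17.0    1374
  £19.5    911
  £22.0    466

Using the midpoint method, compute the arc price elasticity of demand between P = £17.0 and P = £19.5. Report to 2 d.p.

-2.96

At P = 17.0, Q = 1374; at P = 19.5, Q = 911.
ΔQ = -463, ΔP = 2.5. Midpoints: P̄ = 18.25, Q̄ = 1142.5.
ε = (ΔQ/ΔP)(P̄/Q̄) = (-463/2.5)(18.25/1142.5).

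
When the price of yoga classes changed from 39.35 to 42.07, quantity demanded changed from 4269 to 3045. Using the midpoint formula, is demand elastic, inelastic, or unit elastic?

elastic

Arc ε ≈ -5.009.
|ε| = 5.01 > 1.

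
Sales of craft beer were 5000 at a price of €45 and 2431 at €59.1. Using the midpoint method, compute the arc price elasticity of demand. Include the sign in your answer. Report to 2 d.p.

ΔQ = 2431 − 5000 = -2569; ΔP = 59.1 − 45 = 14.1.
Midpoints: P̄ = 52.05, Q̄ = 3715.5.
ε = (ΔQ/ΔP)(P̄/Q̄) = (-2569/14.1)(52.05/3715.5).

-2.55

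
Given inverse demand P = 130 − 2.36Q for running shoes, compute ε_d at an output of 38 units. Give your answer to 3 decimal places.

-0.450

At Q = 38, P = 130 − 2.36(38) = 40.32.
dP/dQ = −2.36, so dQ/dP = 1/(−2.36) = -0.424.
ε = (dQ/dP)(P/Q) = (-0.424)(40.32/38).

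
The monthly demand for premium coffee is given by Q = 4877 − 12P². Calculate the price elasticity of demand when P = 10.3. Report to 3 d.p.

At P = 10.3, Q = 3603.920.
dQ/dP = −24P = -247.200.
ε = (dQ/dP)(P/Q) = (-247.200)(10.3/3603.920).
|ε| < 1, so demand is inelastic at this price.

-0.706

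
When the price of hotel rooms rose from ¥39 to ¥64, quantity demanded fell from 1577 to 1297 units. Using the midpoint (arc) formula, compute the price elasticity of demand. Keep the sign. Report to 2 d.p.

-0.40

ΔQ = 1297 − 1577 = -280; ΔP = 64 − 39 = 25.
Midpoints: P̄ = 51.50, Q̄ = 1437.0.
ε = (ΔQ/ΔP)(P̄/Q̄) = (-280/25)(51.50/1437.0).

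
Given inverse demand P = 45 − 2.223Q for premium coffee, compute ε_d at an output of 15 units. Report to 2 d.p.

-0.35

At Q = 15, P = 45 − 2.223(15) = 11.66.
dP/dQ = −2.223, so dQ/dP = 1/(−2.223) = -0.450.
ε = (dQ/dP)(P/Q) = (-0.450)(11.66/15).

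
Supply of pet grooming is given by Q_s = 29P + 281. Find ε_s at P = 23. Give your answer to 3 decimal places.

0.704

At P = 23, Q_s = 948.
dQ_s/dP = 29.
ε_s = (dQ_s/dP)(P/Q_s) = (29)(23/948).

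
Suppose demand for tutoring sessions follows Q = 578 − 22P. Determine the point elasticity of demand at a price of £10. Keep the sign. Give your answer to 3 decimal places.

-0.615

At P = 10, Q = 358.
dQ/dP = −22.
ε = (dQ/dP)(P/Q) = (-22)(10/358).
|ε| < 1, so demand is inelastic at this price.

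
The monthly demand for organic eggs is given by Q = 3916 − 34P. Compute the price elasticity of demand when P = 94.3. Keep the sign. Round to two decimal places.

-4.52

At P = 94.3, Q = 709.800.
dQ/dP = −34.
ε = (dQ/dP)(P/Q) = (-34)(94.3/709.800).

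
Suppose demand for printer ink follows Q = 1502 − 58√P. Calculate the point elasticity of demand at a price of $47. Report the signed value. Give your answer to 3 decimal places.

At P = 47, Q = 1104.372.
dQ/dP = −58/(2√P) = -4.230.
ε = (dQ/dP)(P/Q) = (-4.230)(47/1104.372).

-0.180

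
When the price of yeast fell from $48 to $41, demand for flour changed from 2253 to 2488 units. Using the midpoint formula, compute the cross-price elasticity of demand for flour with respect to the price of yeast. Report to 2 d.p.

ΔQ_x = 2488 − 2253 = 235; ΔP_y = 41 − 48 = -7.
Midpoints: P̄_y = 44.50, Q̄_x = 2370.5.
ε_xy = (ΔQ_x/ΔP_y)(P̄_y/Q̄_x) = (235/-7)(44.50/2370.5).

-0.63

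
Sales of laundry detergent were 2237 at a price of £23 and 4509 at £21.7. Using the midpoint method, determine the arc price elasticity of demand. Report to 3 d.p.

-11.580

ΔQ = 4509 − 2237 = 2272; ΔP = 21.7 − 23 = -1.3.
Midpoints: P̄ = 22.35, Q̄ = 3373.0.
ε = (ΔQ/ΔP)(P̄/Q̄) = (2272/-1.3)(22.35/3373.0).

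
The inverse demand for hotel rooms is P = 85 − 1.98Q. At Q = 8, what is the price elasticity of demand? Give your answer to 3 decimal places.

-4.366

At Q = 8, P = 85 − 1.98(8) = 69.16.
dP/dQ = −1.98, so dQ/dP = 1/(−1.98) = -0.505.
ε = (dQ/dP)(P/Q) = (-0.505)(69.16/8).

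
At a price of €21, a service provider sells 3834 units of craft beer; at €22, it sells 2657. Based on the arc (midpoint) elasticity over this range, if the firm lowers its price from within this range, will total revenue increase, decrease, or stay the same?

increase

Arc ε = (-1177/1)(21.50/3245.5) ≈ -7.797.
|ε| = 7.80 > 1, so demand is elastic. A price cut therefore raises total revenue.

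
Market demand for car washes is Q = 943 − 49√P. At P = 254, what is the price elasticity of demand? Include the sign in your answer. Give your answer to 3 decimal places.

At P = 254, Q = 162.069.
dQ/dP = −49/(2√P) = -1.537.
ε = (dQ/dP)(P/Q) = (-1.537)(254/162.069).

-2.409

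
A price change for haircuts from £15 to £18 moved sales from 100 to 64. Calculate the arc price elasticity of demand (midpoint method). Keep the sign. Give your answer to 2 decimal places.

ΔQ = 64 − 100 = -36; ΔP = 18 − 15 = 3.
Midpoints: P̄ = 16.50, Q̄ = 82.0.
ε = (ΔQ/ΔP)(P̄/Q̄) = (-36/3)(16.50/82.0).

-2.41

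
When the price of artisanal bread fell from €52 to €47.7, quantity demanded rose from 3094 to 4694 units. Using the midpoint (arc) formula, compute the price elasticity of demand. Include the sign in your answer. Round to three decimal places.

ΔQ = 4694 − 3094 = 1600; ΔP = 47.7 − 52 = -4.3.
Midpoints: P̄ = 49.85, Q̄ = 3894.0.
ε = (ΔQ/ΔP)(P̄/Q̄) = (1600/-4.3)(49.85/3894.0).

-4.763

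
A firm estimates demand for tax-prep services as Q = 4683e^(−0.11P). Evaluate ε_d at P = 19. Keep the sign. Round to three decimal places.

At P = 19, Q = 579.227.
dQ/dP = −0.11·4683e^(−0.11P) = −0.11Q = -63.715.
ε = (dQ/dP)(P/Q) = (-63.715)(19/579.227).

-2.090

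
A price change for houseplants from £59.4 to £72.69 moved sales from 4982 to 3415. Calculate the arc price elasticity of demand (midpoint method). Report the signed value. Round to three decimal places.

-1.855

ΔQ = 3415 − 4982 = -1567; ΔP = 72.69 − 59.4 = 13.29.
Midpoints: P̄ = 66.05, Q̄ = 4198.5.
ε = (ΔQ/ΔP)(P̄/Q̄) = (-1567/13.29)(66.05/4198.5).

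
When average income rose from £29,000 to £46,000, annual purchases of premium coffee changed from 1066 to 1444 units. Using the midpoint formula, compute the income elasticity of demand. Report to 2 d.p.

ΔQ = 378, ΔI = 17000. Midpoints: Ī = 37,500, Q̄ = 1255.0.
ε_I = (ΔQ/ΔI)(Ī/Q̄) = (378/17000)(37500/1255.0).

0.66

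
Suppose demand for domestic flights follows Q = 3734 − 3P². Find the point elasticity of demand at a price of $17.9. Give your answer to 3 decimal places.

-0.693

At P = 17.9, Q = 2772.770.
dQ/dP = −6P = -107.400.
ε = (dQ/dP)(P/Q) = (-107.400)(17.9/2772.770).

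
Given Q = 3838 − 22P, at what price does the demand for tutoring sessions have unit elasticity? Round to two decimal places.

For linear demand Q = a − bP, ε = −bP/(a − bP). |ε| = 1 when bP = a − bP, i.e. P = a/(2b).
P = 3838/(2·22) = 3838/44 = 87.2273.

87.23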